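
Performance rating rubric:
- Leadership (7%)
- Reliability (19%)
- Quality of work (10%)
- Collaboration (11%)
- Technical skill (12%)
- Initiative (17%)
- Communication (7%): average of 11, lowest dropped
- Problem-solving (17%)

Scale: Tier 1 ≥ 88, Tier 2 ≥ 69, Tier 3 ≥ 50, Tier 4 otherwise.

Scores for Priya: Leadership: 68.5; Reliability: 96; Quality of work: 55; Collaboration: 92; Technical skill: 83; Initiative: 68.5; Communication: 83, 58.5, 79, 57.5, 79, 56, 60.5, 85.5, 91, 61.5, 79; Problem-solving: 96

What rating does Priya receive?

Communication: drop 56 → average of remaining 10 = 734.5/10 = 73.45
Weighted total:
  Leadership 68.5 × 0.07 = 4.795
  Reliability 96 × 0.19 = 18.24
  Quality of work 55 × 0.1 = 5.5
  Collaboration 92 × 0.11 = 10.12
  Technical skill 83 × 0.12 = 9.96
  Initiative 68.5 × 0.17 = 11.645
  Communication 73.45 × 0.07 = 5.1415
  Problem-solving 96 × 0.17 = 16.32
Sum = 81.7215
81.7215 is ≥ 69 and < 88 → Tier 2

Tier 2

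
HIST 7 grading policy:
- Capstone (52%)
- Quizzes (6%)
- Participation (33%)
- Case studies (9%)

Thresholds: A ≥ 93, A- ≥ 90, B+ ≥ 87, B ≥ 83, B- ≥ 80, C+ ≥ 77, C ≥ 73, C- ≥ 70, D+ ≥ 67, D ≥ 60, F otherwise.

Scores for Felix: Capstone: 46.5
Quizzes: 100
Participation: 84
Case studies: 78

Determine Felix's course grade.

D

Weighted total:
  Capstone 46.5 × 0.52 = 24.18
  Quizzes 100 × 0.06 = 6
  Participation 84 × 0.33 = 27.72
  Case studies 78 × 0.09 = 7.02
Sum = 64.92
64.92 is ≥ 60 and < 67 → D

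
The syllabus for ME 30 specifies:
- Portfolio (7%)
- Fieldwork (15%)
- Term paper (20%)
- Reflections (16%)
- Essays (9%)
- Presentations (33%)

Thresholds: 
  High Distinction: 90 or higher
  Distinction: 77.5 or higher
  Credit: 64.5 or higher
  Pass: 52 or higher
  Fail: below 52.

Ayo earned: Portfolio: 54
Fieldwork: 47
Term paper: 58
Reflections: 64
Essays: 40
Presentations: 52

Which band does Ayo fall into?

Weighted total:
  Portfolio 54 × 0.07 = 3.78
  Fieldwork 47 × 0.15 = 7.05
  Term paper 58 × 0.2 = 11.6
  Reflections 64 × 0.16 = 10.24
  Essays 40 × 0.09 = 3.6
  Presentations 52 × 0.33 = 17.16
Sum = 53.43
53.43 is ≥ 52 and < 64.5 → Pass

Pass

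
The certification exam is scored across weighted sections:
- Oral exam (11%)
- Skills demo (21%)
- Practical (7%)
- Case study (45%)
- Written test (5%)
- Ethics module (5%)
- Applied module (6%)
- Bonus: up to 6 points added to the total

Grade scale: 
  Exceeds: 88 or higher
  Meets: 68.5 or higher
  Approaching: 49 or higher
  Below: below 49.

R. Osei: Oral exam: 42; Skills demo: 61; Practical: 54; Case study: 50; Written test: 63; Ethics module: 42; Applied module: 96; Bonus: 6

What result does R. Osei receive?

Approaching

Weighted total:
  Oral exam 42 × 0.11 = 4.62
  Skills demo 61 × 0.21 = 12.81
  Practical 54 × 0.07 = 3.78
  Case study 50 × 0.45 = 22.5
  Written test 63 × 0.05 = 3.15
  Ethics module 42 × 0.05 = 2.1
  Applied module 96 × 0.06 = 5.76
Sum = 54.72
Bonus: 54.72 + 6 = 60.72
60.72 is ≥ 49 and < 68.5 → Approaching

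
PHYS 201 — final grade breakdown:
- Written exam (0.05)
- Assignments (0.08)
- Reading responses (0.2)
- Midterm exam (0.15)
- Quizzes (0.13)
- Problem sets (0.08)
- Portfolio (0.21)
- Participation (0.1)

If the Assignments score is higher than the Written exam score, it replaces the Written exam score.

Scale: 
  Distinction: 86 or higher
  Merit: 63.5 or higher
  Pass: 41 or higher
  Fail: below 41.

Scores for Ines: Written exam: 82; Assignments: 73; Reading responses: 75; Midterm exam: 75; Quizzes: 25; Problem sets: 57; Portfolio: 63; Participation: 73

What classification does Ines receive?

Merit

Assignments (73) ≤ Written exam (82), so Written exam stays at 82.
Weighted total:
  Written exam 82 × 0.05 = 4.1
  Assignments 73 × 0.08 = 5.84
  Reading responses 75 × 0.2 = 15
  Midterm exam 75 × 0.15 = 11.25
  Quizzes 25 × 0.13 = 3.25
  Problem sets 57 × 0.08 = 4.56
  Portfolio 63 × 0.21 = 13.23
  Participation 73 × 0.1 = 7.3
Sum = 64.53
64.53 is ≥ 63.5 and < 86 → Merit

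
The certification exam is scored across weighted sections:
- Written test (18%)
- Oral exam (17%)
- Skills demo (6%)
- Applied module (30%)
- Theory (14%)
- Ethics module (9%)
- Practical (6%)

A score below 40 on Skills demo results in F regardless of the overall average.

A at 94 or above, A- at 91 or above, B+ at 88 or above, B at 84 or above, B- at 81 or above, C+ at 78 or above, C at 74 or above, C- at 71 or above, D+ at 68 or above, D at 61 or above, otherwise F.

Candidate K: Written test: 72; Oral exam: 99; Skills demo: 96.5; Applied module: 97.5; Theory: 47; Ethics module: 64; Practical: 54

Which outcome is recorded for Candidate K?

C+

Skills demo score 96.5 ≥ 40: minimum met.
Weighted total:
  Written test 72 × 0.18 = 12.96
  Oral exam 99 × 0.17 = 16.83
  Skills demo 96.5 × 0.06 = 5.79
  Applied module 97.5 × 0.3 = 29.25
  Theory 47 × 0.14 = 6.58
  Ethics module 64 × 0.09 = 5.76
  Practical 54 × 0.06 = 3.24
Sum = 80.41
80.41 is ≥ 78 and < 81 → C+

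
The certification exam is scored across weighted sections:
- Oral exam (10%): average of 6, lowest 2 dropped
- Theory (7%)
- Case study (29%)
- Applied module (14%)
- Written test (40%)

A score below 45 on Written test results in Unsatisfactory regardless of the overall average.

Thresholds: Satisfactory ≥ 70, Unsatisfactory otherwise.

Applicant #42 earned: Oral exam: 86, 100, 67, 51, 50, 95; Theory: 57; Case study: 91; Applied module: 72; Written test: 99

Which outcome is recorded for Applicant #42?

Satisfactory

Oral exam: drop 50, 51 → average of remaining 4 = 348/4 = 87
Written test score 99 ≥ 45: minimum met.
Weighted total:
  Oral exam 87 × 0.1 = 8.7
  Theory 57 × 0.07 = 3.99
  Case study 91 × 0.29 = 26.39
  Applied module 72 × 0.14 = 10.08
  Written test 99 × 0.4 = 39.6
Sum = 88.76
88.76 ≥ 70 → Satisfactory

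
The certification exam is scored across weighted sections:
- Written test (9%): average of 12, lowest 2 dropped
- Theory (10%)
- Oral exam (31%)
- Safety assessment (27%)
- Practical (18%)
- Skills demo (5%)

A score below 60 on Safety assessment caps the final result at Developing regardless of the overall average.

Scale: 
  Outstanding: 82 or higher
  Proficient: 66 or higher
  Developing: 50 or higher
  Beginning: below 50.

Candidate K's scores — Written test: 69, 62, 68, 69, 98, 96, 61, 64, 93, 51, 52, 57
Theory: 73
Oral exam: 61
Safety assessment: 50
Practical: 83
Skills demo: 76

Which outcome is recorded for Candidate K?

Written test: drop 51, 52 → average of remaining 10 = 737/10 = 73.7
Safety assessment score 50 < 60: minimum not met.
Weighted total:
  Written test 73.7 × 0.09 = 6.633
  Theory 73 × 0.1 = 7.3
  Oral exam 61 × 0.31 = 18.91
  Safety assessment 50 × 0.27 = 13.5
  Practical 83 × 0.18 = 14.94
  Skills demo 76 × 0.05 = 3.8
Sum = 65.083
65.083 would be Developing; cap at Developing applies → Developing.

Developing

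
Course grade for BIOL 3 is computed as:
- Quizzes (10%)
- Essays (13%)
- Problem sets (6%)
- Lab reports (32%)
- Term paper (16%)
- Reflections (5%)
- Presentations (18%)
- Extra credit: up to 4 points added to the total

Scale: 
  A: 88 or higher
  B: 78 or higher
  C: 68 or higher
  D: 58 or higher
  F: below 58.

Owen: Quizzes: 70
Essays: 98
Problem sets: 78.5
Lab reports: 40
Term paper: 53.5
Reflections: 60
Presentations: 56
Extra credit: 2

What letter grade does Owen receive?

Weighted total:
  Quizzes 70 × 0.1 = 7
  Essays 98 × 0.13 = 12.74
  Problem sets 78.5 × 0.06 = 4.71
  Lab reports 40 × 0.32 = 12.8
  Term paper 53.5 × 0.16 = 8.56
  Reflections 60 × 0.05 = 3
  Presentations 56 × 0.18 = 10.08
Sum = 58.89
Extra credit: 58.89 + 2 = 60.89
60.89 is ≥ 58 and < 68 → D

D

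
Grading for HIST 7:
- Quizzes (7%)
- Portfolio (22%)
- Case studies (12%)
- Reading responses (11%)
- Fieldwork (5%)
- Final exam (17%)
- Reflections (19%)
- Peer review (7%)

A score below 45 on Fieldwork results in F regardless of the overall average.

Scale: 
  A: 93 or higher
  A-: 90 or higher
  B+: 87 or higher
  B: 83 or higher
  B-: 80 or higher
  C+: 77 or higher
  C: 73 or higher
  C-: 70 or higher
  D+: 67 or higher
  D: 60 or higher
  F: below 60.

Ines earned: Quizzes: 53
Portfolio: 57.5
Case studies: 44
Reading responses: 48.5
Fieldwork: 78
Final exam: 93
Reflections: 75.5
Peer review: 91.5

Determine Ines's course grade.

D+

Fieldwork score 78 ≥ 45: minimum met.
Weighted total:
  Quizzes 53 × 0.07 = 3.71
  Portfolio 57.5 × 0.22 = 12.65
  Case studies 44 × 0.12 = 5.28
  Reading responses 48.5 × 0.11 = 5.335
  Fieldwork 78 × 0.05 = 3.9
  Final exam 93 × 0.17 = 15.81
  Reflections 75.5 × 0.19 = 14.345
  Peer review 91.5 × 0.07 = 6.405
Sum = 67.435
67.435 is ≥ 67 and < 70 → D+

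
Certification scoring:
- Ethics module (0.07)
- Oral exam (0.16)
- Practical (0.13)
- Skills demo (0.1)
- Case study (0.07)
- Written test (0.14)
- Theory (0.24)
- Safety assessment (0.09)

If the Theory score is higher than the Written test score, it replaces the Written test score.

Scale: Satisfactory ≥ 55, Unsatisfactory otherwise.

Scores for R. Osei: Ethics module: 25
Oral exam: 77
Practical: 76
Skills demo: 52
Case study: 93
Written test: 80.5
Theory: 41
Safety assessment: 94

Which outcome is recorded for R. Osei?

Theory (41) ≤ Written test (80.5), so Written test stays at 80.5.
Weighted total:
  Ethics module 25 × 0.07 = 1.75
  Oral exam 77 × 0.16 = 12.32
  Practical 76 × 0.13 = 9.88
  Skills demo 52 × 0.1 = 5.2
  Case study 93 × 0.07 = 6.51
  Written test 80.5 × 0.14 = 11.27
  Theory 41 × 0.24 = 9.84
  Safety assessment 94 × 0.09 = 8.46
Sum = 65.23
65.23 ≥ 55 → Satisfactory

Satisfactory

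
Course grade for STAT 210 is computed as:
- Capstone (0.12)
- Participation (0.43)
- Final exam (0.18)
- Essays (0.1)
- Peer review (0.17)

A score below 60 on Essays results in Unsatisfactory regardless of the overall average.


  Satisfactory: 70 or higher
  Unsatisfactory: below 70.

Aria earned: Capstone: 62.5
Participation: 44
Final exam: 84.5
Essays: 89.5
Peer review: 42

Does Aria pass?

Unsatisfactory

Essays score 89.5 ≥ 60: minimum met.
Weighted total:
  Capstone 62.5 × 0.12 = 7.5
  Participation 44 × 0.43 = 18.92
  Final exam 84.5 × 0.18 = 15.21
  Essays 89.5 × 0.1 = 8.95
  Peer review 42 × 0.17 = 7.14
Sum = 57.72
57.72 < 70 → Unsatisfactory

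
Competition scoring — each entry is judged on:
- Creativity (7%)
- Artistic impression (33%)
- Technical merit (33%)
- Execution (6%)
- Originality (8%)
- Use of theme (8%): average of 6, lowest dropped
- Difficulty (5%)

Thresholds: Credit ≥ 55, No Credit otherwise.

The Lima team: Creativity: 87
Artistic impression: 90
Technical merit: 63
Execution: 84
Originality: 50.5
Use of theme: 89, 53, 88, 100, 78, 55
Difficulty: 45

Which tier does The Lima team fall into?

Credit

Use of theme: drop 53 → average of remaining 5 = 410/5 = 82
Weighted total:
  Creativity 87 × 0.07 = 6.09
  Artistic impression 90 × 0.33 = 29.7
  Technical merit 63 × 0.33 = 20.79
  Execution 84 × 0.06 = 5.04
  Originality 50.5 × 0.08 = 4.04
  Use of theme 82 × 0.08 = 6.56
  Difficulty 45 × 0.05 = 2.25
Sum = 74.47
74.47 ≥ 55 → Credit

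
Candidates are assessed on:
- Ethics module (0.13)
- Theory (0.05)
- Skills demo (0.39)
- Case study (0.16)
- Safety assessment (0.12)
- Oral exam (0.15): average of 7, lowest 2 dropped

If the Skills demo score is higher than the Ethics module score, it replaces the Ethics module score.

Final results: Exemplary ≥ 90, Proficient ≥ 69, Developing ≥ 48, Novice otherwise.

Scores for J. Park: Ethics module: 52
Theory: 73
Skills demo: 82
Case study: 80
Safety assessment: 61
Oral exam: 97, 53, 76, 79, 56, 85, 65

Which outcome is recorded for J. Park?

Proficient

Oral exam: drop 53, 56 → average of remaining 5 = 402/5 = 80.4
Skills demo (82) > Ethics module (52), so Ethics module counts as 82.
Weighted total:
  Ethics module 82 × 0.13 = 10.66
  Theory 73 × 0.05 = 3.65
  Skills demo 82 × 0.39 = 31.98
  Case study 80 × 0.16 = 12.8
  Safety assessment 61 × 0.12 = 7.32
  Oral exam 80.4 × 0.15 = 12.06
Sum = 78.47
78.47 is ≥ 69 and < 90 → Proficient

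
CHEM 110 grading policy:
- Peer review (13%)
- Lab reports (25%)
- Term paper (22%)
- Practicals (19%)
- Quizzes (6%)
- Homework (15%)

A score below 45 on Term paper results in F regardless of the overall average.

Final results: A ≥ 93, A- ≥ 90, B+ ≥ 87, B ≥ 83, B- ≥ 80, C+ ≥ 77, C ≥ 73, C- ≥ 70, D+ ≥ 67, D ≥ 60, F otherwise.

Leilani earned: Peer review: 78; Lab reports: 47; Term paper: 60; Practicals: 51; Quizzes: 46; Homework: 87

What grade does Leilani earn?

Term paper score 60 ≥ 45: minimum met.
Weighted total:
  Peer review 78 × 0.13 = 10.14
  Lab reports 47 × 0.25 = 11.75
  Term paper 60 × 0.22 = 13.2
  Practicals 51 × 0.19 = 9.69
  Quizzes 46 × 0.06 = 2.76
  Homework 87 × 0.15 = 13.05
Sum = 60.59
60.59 is ≥ 60 and < 67 → D

D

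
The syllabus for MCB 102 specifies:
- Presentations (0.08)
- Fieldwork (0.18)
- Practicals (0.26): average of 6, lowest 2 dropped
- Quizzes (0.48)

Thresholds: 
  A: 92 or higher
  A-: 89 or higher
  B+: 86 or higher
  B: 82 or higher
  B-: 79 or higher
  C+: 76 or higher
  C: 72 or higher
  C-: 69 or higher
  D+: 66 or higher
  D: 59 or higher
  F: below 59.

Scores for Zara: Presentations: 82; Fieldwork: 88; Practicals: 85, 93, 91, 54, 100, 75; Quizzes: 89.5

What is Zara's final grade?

A-

Practicals: drop 54, 75 → average of remaining 4 = 369/4 = 92.25
Weighted total:
  Presentations 82 × 0.08 = 6.56
  Fieldwork 88 × 0.18 = 15.84
  Practicals 92.25 × 0.26 = 23.985
  Quizzes 89.5 × 0.48 = 42.96
Sum = 89.345
89.345 is ≥ 89 and < 92 → A-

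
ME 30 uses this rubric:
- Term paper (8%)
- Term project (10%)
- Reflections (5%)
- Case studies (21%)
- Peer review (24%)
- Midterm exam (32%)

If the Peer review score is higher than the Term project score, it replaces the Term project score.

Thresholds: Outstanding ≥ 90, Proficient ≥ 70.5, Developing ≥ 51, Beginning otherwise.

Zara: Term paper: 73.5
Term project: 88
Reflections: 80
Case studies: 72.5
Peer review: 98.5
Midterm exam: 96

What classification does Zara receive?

Proficient

Peer review (98.5) > Term project (88), so Term project counts as 98.5.
Weighted total:
  Term paper 73.5 × 0.08 = 5.88
  Term project 98.5 × 0.1 = 9.85
  Reflections 80 × 0.05 = 4
  Case studies 72.5 × 0.21 = 15.225
  Peer review 98.5 × 0.24 = 23.64
  Midterm exam 96 × 0.32 = 30.72
Sum = 89.315
89.315 is ≥ 70.5 and < 90 → Proficient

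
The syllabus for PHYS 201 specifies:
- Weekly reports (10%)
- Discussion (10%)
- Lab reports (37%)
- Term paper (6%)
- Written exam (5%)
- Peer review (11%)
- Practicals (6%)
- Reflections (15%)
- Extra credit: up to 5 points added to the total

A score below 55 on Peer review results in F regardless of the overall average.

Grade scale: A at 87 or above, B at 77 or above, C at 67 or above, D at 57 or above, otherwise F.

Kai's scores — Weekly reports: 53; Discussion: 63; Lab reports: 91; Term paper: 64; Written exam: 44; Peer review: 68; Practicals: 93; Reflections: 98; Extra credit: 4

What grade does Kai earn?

Peer review score 68 ≥ 55: minimum met.
Weighted total:
  Weekly reports 53 × 0.1 = 5.3
  Discussion 63 × 0.1 = 6.3
  Lab reports 91 × 0.37 = 33.67
  Term paper 64 × 0.06 = 3.84
  Written exam 44 × 0.05 = 2.2
  Peer review 68 × 0.11 = 7.48
  Practicals 93 × 0.06 = 5.58
  Reflections 98 × 0.15 = 14.7
Sum = 79.07
Extra credit: 79.07 + 4 = 83.07
83.07 is ≥ 77 and < 87 → B

B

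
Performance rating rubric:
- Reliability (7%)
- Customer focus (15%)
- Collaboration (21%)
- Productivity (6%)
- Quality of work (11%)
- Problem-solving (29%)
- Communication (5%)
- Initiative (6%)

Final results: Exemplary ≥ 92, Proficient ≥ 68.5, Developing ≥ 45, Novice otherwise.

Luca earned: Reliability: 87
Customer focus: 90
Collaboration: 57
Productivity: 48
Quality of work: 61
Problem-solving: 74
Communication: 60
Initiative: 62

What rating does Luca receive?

Proficient

Weighted total:
  Reliability 87 × 0.07 = 6.09
  Customer focus 90 × 0.15 = 13.5
  Collaboration 57 × 0.21 = 11.97
  Productivity 48 × 0.06 = 2.88
  Quality of work 61 × 0.11 = 6.71
  Problem-solving 74 × 0.29 = 21.46
  Communication 60 × 0.05 = 3
  Initiative 62 × 0.06 = 3.72
Sum = 69.33
69.33 is ≥ 68.5 and < 92 → Proficient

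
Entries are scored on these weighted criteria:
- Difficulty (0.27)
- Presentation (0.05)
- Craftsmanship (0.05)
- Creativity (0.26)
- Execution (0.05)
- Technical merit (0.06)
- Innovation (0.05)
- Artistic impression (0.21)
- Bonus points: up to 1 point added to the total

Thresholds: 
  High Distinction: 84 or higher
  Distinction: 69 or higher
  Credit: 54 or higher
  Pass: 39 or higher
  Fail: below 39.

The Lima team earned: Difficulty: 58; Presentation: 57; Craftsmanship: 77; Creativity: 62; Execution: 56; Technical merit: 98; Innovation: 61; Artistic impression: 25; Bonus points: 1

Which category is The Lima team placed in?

Credit

Weighted total:
  Difficulty 58 × 0.27 = 15.66
  Presentation 57 × 0.05 = 2.85
  Craftsmanship 77 × 0.05 = 3.85
  Creativity 62 × 0.26 = 16.12
  Execution 56 × 0.05 = 2.8
  Technical merit 98 × 0.06 = 5.88
  Innovation 61 × 0.05 = 3.05
  Artistic impression 25 × 0.21 = 5.25
Sum = 55.46
Bonus points: 55.46 + 1 = 56.46
56.46 is ≥ 54 and < 69 → Credit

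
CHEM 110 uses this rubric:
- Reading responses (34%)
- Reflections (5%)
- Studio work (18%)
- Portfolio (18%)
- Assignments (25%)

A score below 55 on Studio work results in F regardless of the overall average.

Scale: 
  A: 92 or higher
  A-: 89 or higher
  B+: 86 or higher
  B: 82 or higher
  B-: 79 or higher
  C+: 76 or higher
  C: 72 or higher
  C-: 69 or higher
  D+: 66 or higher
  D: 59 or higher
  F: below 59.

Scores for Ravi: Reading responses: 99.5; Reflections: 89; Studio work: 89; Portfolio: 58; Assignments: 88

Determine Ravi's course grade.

B+

Studio work score 89 ≥ 55: minimum met.
Weighted total:
  Reading responses 99.5 × 0.34 = 33.83
  Reflections 89 × 0.05 = 4.45
  Studio work 89 × 0.18 = 16.02
  Portfolio 58 × 0.18 = 10.44
  Assignments 88 × 0.25 = 22
Sum = 86.74
86.74 is ≥ 86 and < 89 → B+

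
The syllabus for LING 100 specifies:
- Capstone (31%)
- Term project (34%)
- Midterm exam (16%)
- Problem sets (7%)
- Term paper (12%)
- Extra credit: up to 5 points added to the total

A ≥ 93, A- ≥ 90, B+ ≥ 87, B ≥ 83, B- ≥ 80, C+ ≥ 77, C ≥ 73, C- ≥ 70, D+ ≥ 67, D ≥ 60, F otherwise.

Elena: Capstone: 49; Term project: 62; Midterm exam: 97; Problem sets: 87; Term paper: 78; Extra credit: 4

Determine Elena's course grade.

Weighted total:
  Capstone 49 × 0.31 = 15.19
  Term project 62 × 0.34 = 21.08
  Midterm exam 97 × 0.16 = 15.52
  Problem sets 87 × 0.07 = 6.09
  Term paper 78 × 0.12 = 9.36
Sum = 67.24
Extra credit: 67.24 + 4 = 71.24
71.24 is ≥ 70 and < 73 → C-

C-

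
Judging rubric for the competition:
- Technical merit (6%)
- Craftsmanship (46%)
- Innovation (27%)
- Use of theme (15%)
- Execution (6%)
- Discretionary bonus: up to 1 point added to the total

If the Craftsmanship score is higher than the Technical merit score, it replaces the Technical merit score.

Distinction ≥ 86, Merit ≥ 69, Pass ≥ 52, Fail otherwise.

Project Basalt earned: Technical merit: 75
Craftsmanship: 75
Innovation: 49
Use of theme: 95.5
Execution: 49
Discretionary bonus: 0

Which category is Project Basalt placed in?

Craftsmanship (75) ≤ Technical merit (75), so Technical merit stays at 75.
Weighted total:
  Technical merit 75 × 0.06 = 4.5
  Craftsmanship 75 × 0.46 = 34.5
  Innovation 49 × 0.27 = 13.23
  Use of theme 95.5 × 0.15 = 14.325
  Execution 49 × 0.06 = 2.94
Sum = 69.495
Discretionary bonus: 69.495 + 0 = 69.495
69.495 is ≥ 69 and < 86 → Merit

Merit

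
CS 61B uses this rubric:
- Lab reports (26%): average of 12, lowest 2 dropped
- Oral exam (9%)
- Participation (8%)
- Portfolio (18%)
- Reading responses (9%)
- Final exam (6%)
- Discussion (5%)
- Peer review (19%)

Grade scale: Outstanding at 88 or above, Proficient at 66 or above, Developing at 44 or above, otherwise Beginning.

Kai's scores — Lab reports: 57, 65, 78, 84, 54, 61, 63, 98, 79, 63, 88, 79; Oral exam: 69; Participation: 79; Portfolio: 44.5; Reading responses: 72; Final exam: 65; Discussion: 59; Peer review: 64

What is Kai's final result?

Lab reports: drop 54, 57 → average of remaining 10 = 758/10 = 75.8
Weighted total:
  Lab reports 75.8 × 0.26 = 19.708
  Oral exam 69 × 0.09 = 6.21
  Participation 79 × 0.08 = 6.32
  Portfolio 44.5 × 0.18 = 8.01
  Reading responses 72 × 0.09 = 6.48
  Final exam 65 × 0.06 = 3.9
  Discussion 59 × 0.05 = 2.95
  Peer review 64 × 0.19 = 12.16
Sum = 65.738
65.738 is ≥ 44 and < 66 → Developing

Developing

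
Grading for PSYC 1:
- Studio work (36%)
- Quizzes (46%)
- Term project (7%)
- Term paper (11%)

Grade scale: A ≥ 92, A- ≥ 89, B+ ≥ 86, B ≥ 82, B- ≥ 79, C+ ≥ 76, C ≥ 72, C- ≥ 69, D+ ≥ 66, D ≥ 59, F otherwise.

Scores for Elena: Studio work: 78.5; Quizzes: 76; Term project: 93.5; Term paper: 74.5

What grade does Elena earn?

C+

Weighted total:
  Studio work 78.5 × 0.36 = 28.26
  Quizzes 76 × 0.46 = 34.96
  Term project 93.5 × 0.07 = 6.545
  Term paper 74.5 × 0.11 = 8.195
Sum = 77.96
77.96 is ≥ 76 and < 79 → C+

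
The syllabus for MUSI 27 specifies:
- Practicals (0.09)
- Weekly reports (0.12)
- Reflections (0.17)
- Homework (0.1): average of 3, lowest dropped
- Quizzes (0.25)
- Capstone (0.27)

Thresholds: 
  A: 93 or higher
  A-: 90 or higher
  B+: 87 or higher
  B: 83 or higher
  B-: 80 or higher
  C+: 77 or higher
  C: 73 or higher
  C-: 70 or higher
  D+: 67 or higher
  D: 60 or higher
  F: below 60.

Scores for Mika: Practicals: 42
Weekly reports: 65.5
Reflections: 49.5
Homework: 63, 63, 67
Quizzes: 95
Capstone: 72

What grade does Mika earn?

D+

Homework: drop 63 → average of remaining 2 = 130/2 = 65
Weighted total:
  Practicals 42 × 0.09 = 3.78
  Weekly reports 65.5 × 0.12 = 7.86
  Reflections 49.5 × 0.17 = 8.415
  Homework 65 × 0.1 = 6.5
  Quizzes 95 × 0.25 = 23.75
  Capstone 72 × 0.27 = 19.44
Sum = 69.745
69.745 is ≥ 67 and < 70 → D+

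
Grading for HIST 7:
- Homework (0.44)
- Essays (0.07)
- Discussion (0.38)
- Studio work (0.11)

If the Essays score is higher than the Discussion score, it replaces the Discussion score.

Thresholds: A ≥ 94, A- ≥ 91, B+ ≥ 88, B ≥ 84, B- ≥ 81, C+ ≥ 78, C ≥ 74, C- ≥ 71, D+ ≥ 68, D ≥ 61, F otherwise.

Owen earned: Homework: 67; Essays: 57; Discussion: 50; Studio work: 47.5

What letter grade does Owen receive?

Essays (57) > Discussion (50), so Discussion counts as 57.
Weighted total:
  Homework 67 × 0.44 = 29.48
  Essays 57 × 0.07 = 3.99
  Discussion 57 × 0.38 = 21.66
  Studio work 47.5 × 0.11 = 5.225
Sum = 60.355
60.355 < 61 → F

F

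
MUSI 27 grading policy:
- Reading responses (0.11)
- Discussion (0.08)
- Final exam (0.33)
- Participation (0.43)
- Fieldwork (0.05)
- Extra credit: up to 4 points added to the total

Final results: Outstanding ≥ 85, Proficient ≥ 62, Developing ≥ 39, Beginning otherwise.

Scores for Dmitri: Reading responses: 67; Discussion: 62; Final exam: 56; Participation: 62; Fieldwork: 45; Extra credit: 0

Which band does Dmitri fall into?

Weighted total:
  Reading responses 67 × 0.11 = 7.37
  Discussion 62 × 0.08 = 4.96
  Final exam 56 × 0.33 = 18.48
  Participation 62 × 0.43 = 26.66
  Fieldwork 45 × 0.05 = 2.25
Sum = 59.72
Extra credit: 59.72 + 0 = 59.72
59.72 is ≥ 39 and < 62 → Developing

Developing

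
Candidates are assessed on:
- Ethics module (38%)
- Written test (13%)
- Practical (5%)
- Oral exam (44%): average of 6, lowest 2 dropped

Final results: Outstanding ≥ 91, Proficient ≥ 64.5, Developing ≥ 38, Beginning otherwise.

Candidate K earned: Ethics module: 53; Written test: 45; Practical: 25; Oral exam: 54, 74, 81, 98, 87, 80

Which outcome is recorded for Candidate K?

Proficient

Oral exam: drop 54, 74 → average of remaining 4 = 346/4 = 86.5
Weighted total:
  Ethics module 53 × 0.38 = 20.14
  Written test 45 × 0.13 = 5.85
  Practical 25 × 0.05 = 1.25
  Oral exam 86.5 × 0.44 = 38.06
Sum = 65.3
65.3 is ≥ 64.5 and < 91 → Proficient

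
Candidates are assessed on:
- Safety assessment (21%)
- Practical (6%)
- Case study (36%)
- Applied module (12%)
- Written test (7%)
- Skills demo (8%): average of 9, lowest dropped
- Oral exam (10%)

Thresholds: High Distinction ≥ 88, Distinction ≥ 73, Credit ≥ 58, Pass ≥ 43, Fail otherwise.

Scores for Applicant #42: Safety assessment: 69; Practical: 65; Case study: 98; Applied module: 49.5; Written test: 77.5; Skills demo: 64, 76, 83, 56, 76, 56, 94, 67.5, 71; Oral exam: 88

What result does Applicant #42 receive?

Skills demo: drop 56 → average of remaining 8 = 587.5/8 = 73.4375
Weighted total:
  Safety assessment 69 × 0.21 = 14.49
  Practical 65 × 0.06 = 3.9
  Case study 98 × 0.36 = 35.28
  Applied module 49.5 × 0.12 = 5.94
  Written test 77.5 × 0.07 = 5.425
  Skills demo 73.4375 × 0.08 = 5.875
  Oral exam 88 × 0.1 = 8.8
Sum = 79.71
79.71 is ≥ 73 and < 88 → Distinction

Distinction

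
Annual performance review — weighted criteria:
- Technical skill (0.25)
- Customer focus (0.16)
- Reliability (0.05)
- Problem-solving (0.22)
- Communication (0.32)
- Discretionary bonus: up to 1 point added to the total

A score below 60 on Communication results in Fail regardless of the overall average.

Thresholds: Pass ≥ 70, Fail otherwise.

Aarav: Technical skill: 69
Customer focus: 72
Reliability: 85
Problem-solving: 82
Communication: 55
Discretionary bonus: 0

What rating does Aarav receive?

Communication score 55 < 60: minimum not met.
Weighted total:
  Technical skill 69 × 0.25 = 17.25
  Customer focus 72 × 0.16 = 11.52
  Reliability 85 × 0.05 = 4.25
  Problem-solving 82 × 0.22 = 18.04
  Communication 55 × 0.32 = 17.6
Sum = 68.66
Discretionary bonus: 68.66 + 0 = 68.66
Because the Communication minimum was not met, the result is Fail.

Fail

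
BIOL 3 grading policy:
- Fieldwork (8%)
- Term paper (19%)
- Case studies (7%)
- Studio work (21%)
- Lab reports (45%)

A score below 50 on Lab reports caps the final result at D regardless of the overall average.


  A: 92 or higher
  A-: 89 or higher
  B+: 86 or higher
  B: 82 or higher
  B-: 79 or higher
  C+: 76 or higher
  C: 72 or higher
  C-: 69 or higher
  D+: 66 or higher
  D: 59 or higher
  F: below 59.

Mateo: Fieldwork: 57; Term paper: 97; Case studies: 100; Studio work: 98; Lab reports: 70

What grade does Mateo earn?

Lab reports score 70 ≥ 50: minimum met.
Weighted total:
  Fieldwork 57 × 0.08 = 4.56
  Term paper 97 × 0.19 = 18.43
  Case studies 100 × 0.07 = 7
  Studio work 98 × 0.21 = 20.58
  Lab reports 70 × 0.45 = 31.5
Sum = 82.07
82.07 is ≥ 82 and < 86 → B

B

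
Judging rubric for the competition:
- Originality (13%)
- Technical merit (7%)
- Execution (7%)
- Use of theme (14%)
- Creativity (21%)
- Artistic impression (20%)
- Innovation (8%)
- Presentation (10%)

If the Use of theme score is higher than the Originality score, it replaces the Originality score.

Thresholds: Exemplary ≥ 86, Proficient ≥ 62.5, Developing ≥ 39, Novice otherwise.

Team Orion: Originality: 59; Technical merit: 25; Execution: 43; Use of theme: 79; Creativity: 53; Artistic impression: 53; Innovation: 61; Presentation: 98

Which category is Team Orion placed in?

Use of theme (79) > Originality (59), so Originality counts as 79.
Weighted total:
  Originality 79 × 0.13 = 10.27
  Technical merit 25 × 0.07 = 1.75
  Execution 43 × 0.07 = 3.01
  Use of theme 79 × 0.14 = 11.06
  Creativity 53 × 0.21 = 11.13
  Artistic impression 53 × 0.2 = 10.6
  Innovation 61 × 0.08 = 4.88
  Presentation 98 × 0.1 = 9.8
Sum = 62.5
62.5 is ≥ 62.5 and < 86 → Proficient

Proficient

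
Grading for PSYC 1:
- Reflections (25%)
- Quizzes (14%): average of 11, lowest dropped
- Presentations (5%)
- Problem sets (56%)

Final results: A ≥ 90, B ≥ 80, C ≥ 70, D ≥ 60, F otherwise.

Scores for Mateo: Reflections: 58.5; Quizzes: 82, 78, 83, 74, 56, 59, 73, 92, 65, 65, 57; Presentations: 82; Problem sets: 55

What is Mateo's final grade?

F

Quizzes: drop 56 → average of remaining 10 = 728/10 = 72.8
Weighted total:
  Reflections 58.5 × 0.25 = 14.625
  Quizzes 72.8 × 0.14 = 10.192
  Presentations 82 × 0.05 = 4.1
  Problem sets 55 × 0.56 = 30.8
Sum = 59.717
59.717 < 60 → F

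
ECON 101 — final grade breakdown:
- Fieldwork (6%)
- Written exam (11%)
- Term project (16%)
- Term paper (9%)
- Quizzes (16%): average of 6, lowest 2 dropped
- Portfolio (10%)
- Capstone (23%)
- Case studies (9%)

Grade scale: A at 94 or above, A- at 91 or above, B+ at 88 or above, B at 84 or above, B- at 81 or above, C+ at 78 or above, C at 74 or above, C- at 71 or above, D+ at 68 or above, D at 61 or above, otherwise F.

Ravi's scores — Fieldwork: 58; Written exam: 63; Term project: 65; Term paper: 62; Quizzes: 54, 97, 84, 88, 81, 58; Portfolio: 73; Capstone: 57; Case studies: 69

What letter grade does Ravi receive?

Quizzes: drop 54, 58 → average of remaining 4 = 350/4 = 87.5
Weighted total:
  Fieldwork 58 × 0.06 = 3.48
  Written exam 63 × 0.11 = 6.93
  Term project 65 × 0.16 = 10.4
  Term paper 62 × 0.09 = 5.58
  Quizzes 87.5 × 0.16 = 14
  Portfolio 73 × 0.1 = 7.3
  Capstone 57 × 0.23 = 13.11
  Case studies 69 × 0.09 = 6.21
Sum = 67.01
67.01 is ≥ 61 and < 68 → D

D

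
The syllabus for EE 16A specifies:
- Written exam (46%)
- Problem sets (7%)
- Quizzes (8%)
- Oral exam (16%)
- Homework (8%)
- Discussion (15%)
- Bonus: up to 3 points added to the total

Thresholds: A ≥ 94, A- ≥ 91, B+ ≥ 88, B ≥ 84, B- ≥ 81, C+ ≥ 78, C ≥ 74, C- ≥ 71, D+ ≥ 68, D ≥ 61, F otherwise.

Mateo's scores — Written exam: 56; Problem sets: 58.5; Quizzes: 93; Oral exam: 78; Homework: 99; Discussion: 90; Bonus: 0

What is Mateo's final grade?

C-

Weighted total:
  Written exam 56 × 0.46 = 25.76
  Problem sets 58.5 × 0.07 = 4.095
  Quizzes 93 × 0.08 = 7.44
  Oral exam 78 × 0.16 = 12.48
  Homework 99 × 0.08 = 7.92
  Discussion 90 × 0.15 = 13.5
Sum = 71.195
Bonus: 71.195 + 0 = 71.195
71.195 is ≥ 71 and < 74 → C-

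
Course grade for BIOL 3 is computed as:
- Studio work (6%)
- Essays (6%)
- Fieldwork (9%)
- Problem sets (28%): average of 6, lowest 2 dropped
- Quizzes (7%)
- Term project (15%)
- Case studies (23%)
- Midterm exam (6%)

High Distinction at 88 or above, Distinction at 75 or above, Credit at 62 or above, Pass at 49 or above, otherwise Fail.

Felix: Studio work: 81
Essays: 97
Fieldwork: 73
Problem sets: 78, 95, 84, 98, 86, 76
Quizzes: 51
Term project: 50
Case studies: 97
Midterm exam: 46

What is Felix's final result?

Problem sets: drop 76, 78 → average of remaining 4 = 363/4 = 90.75
Weighted total:
  Studio work 81 × 0.06 = 4.86
  Essays 97 × 0.06 = 5.82
  Fieldwork 73 × 0.09 = 6.57
  Problem sets 90.75 × 0.28 = 25.41
  Quizzes 51 × 0.07 = 3.57
  Term project 50 × 0.15 = 7.5
  Case studies 97 × 0.23 = 22.31
  Midterm exam 46 × 0.06 = 2.76
Sum = 78.8
78.8 is ≥ 75 and < 88 → Distinction

Distinction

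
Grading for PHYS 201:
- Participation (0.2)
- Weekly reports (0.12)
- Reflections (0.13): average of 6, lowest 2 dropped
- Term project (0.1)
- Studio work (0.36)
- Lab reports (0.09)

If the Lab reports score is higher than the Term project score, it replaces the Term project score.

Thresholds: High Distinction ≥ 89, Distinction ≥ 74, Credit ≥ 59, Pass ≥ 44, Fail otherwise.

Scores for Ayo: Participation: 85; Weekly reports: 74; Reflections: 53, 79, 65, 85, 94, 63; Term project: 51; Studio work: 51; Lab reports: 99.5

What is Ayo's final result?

Credit

Reflections: drop 53, 63 → average of remaining 4 = 323/4 = 80.75
Lab reports (99.5) > Term project (51), so Term project counts as 99.5.
Weighted total:
  Participation 85 × 0.2 = 17
  Weekly reports 74 × 0.12 = 8.88
  Reflections 80.75 × 0.13 = 10.4975
  Term project 99.5 × 0.1 = 9.95
  Studio work 51 × 0.36 = 18.36
  Lab reports 99.5 × 0.09 = 8.955
Sum = 73.6425
73.6425 is ≥ 59 and < 74 → Credit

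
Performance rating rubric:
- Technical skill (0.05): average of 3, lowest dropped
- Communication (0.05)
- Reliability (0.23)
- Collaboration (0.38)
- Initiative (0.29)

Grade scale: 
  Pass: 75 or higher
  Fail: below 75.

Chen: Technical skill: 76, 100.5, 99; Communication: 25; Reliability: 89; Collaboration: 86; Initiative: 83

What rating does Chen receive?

Pass

Technical skill: drop 76 → average of remaining 2 = 199.5/2 = 99.75
Weighted total:
  Technical skill 99.75 × 0.05 = 4.9875
  Communication 25 × 0.05 = 1.25
  Reliability 89 × 0.23 = 20.47
  Collaboration 86 × 0.38 = 32.68
  Initiative 83 × 0.29 = 24.07
Sum = 83.4575
83.4575 ≥ 75 → Pass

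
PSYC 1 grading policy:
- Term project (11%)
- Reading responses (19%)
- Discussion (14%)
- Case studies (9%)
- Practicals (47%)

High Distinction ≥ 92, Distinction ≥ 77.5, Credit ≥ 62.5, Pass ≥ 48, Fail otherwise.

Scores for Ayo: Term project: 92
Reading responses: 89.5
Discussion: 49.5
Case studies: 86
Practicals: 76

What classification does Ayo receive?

Weighted total:
  Term project 92 × 0.11 = 10.12
  Reading responses 89.5 × 0.19 = 17.005
  Discussion 49.5 × 0.14 = 6.93
  Case studies 86 × 0.09 = 7.74
  Practicals 76 × 0.47 = 35.72
Sum = 77.515
77.515 is ≥ 77.5 and < 92 → Distinction

Distinction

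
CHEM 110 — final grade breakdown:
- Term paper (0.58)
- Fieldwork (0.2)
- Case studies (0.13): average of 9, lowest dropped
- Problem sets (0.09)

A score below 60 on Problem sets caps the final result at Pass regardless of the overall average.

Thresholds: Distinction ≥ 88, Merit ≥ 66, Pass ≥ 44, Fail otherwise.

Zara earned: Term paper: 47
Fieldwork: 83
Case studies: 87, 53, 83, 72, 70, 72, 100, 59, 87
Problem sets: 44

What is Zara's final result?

Pass

Case studies: drop 53 → average of remaining 8 = 630/8 = 78.75
Problem sets score 44 < 60: minimum not met.
Weighted total:
  Term paper 47 × 0.58 = 27.26
  Fieldwork 83 × 0.2 = 16.6
  Case studies 78.75 × 0.13 = 10.2375
  Problem sets 44 × 0.09 = 3.96
Sum = 58.0575
58.0575 would be Pass; cap at Pass applies → Pass.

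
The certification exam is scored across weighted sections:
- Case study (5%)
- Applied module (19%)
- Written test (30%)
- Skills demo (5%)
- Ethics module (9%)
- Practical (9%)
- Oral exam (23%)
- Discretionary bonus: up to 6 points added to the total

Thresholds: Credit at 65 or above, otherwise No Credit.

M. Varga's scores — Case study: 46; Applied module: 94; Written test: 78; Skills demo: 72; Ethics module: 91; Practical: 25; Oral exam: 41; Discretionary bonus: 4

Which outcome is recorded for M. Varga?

Credit

Weighted total:
  Case study 46 × 0.05 = 2.3
  Applied module 94 × 0.19 = 17.86
  Written test 78 × 0.3 = 23.4
  Skills demo 72 × 0.05 = 3.6
  Ethics module 91 × 0.09 = 8.19
  Practical 25 × 0.09 = 2.25
  Oral exam 41 × 0.23 = 9.43
Sum = 67.03
Discretionary bonus: 67.03 + 4 = 71.03
71.03 ≥ 65 → Credit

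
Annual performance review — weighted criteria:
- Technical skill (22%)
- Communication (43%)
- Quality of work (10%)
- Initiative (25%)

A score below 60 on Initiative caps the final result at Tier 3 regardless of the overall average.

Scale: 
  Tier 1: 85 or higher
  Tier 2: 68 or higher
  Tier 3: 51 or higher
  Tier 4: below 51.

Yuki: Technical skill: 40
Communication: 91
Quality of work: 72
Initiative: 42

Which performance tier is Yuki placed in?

Initiative score 42 < 60: minimum not met.
Weighted total:
  Technical skill 40 × 0.22 = 8.8
  Communication 91 × 0.43 = 39.13
  Quality of work 72 × 0.1 = 7.2
  Initiative 42 × 0.25 = 10.5
Sum = 65.63
65.63 would be Tier 3; cap at Tier 3 applies → Tier 3.

Tier 3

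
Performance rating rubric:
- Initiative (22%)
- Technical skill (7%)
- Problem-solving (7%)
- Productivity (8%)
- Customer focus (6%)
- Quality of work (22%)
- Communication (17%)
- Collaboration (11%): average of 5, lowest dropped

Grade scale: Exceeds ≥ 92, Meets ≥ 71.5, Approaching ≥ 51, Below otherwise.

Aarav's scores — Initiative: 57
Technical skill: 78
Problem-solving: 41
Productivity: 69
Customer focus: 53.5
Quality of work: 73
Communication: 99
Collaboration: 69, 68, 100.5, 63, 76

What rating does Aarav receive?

Approaching

Collaboration: drop 63 → average of remaining 4 = 313.5/4 = 78.375
Weighted total:
  Initiative 57 × 0.22 = 12.54
  Technical skill 78 × 0.07 = 5.46
  Problem-solving 41 × 0.07 = 2.87
  Productivity 69 × 0.08 = 5.52
  Customer focus 53.5 × 0.06 = 3.21
  Quality of work 73 × 0.22 = 16.06
  Communication 99 × 0.17 = 16.83
  Collaboration 78.375 × 0.11 = 8.62125
Sum = 71.11125
71.11125 is ≥ 51 and < 71.5 → Approaching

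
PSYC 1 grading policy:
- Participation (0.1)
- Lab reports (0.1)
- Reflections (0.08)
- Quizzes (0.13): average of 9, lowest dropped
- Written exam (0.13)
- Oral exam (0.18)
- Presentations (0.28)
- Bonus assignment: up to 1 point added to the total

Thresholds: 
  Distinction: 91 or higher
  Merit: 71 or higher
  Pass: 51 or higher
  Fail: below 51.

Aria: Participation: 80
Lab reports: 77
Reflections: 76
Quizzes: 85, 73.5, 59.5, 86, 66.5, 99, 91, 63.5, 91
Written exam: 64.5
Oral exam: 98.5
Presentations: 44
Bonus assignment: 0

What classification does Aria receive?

Pass

Quizzes: drop 59.5 → average of remaining 8 = 655.5/8 = 81.9375
Weighted total:
  Participation 80 × 0.1 = 8
  Lab reports 77 × 0.1 = 7.7
  Reflections 76 × 0.08 = 6.08
  Quizzes 81.9375 × 0.13 = 10.651875
  Written exam 64.5 × 0.13 = 8.385
  Oral exam 98.5 × 0.18 = 17.73
  Presentations 44 × 0.28 = 12.32
Sum = 70.866875
Bonus assignment: 70.866875 + 0 = 70.866875
70.866875 is ≥ 51 and < 71 → Pass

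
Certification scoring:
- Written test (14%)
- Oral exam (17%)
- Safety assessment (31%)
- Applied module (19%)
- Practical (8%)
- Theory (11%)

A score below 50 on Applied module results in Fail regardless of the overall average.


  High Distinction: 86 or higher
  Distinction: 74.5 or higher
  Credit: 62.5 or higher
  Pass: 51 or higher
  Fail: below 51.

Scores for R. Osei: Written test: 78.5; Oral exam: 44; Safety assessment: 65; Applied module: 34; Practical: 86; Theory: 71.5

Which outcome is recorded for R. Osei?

Applied module score 34 < 50: minimum not met.
Weighted total:
  Written test 78.5 × 0.14 = 10.99
  Oral exam 44 × 0.17 = 7.48
  Safety assessment 65 × 0.31 = 20.15
  Applied module 34 × 0.19 = 6.46
  Practical 86 × 0.08 = 6.88
  Theory 71.5 × 0.11 = 7.865
Sum = 59.825
Because the Applied module minimum was not met, the result is Fail.

Fail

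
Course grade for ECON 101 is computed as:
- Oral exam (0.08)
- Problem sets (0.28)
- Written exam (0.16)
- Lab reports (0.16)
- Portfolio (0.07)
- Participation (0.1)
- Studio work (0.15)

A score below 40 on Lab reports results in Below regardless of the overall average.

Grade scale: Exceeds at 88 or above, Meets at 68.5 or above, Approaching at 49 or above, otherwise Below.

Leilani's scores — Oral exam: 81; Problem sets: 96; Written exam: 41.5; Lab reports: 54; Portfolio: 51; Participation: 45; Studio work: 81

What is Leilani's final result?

Meets

Lab reports score 54 ≥ 40: minimum met.
Weighted total:
  Oral exam 81 × 0.08 = 6.48
  Problem sets 96 × 0.28 = 26.88
  Written exam 41.5 × 0.16 = 6.64
  Lab reports 54 × 0.16 = 8.64
  Portfolio 51 × 0.07 = 3.57
  Participation 45 × 0.1 = 4.5
  Studio work 81 × 0.15 = 12.15
Sum = 68.86
68.86 is ≥ 68.5 and < 88 → Meets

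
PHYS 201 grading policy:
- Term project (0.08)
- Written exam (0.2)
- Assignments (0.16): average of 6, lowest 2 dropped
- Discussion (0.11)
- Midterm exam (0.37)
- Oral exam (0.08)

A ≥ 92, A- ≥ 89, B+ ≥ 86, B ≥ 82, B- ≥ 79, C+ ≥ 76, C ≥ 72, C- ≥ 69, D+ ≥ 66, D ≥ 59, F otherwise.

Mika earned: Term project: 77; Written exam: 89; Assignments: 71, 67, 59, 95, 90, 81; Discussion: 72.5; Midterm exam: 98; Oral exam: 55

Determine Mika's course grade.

B+

Assignments: drop 59, 67 → average of remaining 4 = 337/4 = 84.25
Weighted total:
  Term project 77 × 0.08 = 6.16
  Written exam 89 × 0.2 = 17.8
  Assignments 84.25 × 0.16 = 13.48
  Discussion 72.5 × 0.11 = 7.975
  Midterm exam 98 × 0.37 = 36.26
  Oral exam 55 × 0.08 = 4.4
Sum = 86.075
86.075 is ≥ 86 and < 89 → B+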